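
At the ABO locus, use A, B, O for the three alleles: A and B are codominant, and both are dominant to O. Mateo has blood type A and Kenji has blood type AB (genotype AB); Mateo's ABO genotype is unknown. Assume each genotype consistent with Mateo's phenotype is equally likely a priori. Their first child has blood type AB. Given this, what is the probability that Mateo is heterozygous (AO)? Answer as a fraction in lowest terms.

1/3

Possible genotypes: Mateo ∈ {AA, AO}; Kenji ∈ {AB}.
Weight each parental genotype pair by prior × P(type-AB child):
  AA × AB: posterior weight 2/3.
  AO × AB: posterior weight 1/3.
Sum the posterior weight over pairs where Mateo is AO: 1/3.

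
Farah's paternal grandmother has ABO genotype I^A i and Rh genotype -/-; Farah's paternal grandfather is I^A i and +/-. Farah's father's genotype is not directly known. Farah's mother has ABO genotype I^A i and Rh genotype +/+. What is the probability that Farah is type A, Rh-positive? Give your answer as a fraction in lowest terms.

Farah's father's ABO genotype from I^A i × I^A i: 1/4 I^A I^A, 1/2 I^A i, 1/4 i i.
Crossing each possibility with the mother I^A i and summing P(type A): 1/4·1 + 1/2·3/4 + 1/4·1/2 = 3/4.
Similarly for Rh via the father's Rh distribution: P(Rh+) = 1.
Independent loci: 3/4 × 1 = 3/4.

3/4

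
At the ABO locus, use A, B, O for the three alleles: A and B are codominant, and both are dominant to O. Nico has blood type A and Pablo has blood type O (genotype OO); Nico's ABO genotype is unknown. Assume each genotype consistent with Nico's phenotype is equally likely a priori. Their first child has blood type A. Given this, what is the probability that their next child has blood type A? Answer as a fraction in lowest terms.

5/6

Possible genotypes: Nico ∈ {AA, AO}; Pablo ∈ {OO}.
Weight each parental genotype pair by prior × P(type-A child):
  AA × OO: posterior weight 2/3; P(next child type A) = 1.
  AO × OO: posterior weight 1/3; P(next child type A) = 1/2.
Weighted sum = 5/6.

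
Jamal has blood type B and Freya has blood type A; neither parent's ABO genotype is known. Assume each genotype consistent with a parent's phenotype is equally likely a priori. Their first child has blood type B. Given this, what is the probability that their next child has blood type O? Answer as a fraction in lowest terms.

Possible genotypes: Jamal ∈ {BB, BO}; Freya ∈ {AA, AO}.
Weight each parental genotype pair by prior × P(type-B child):
  BB × AO: posterior weight 2/3; P(next child type O) = 0.
  BO × AO: posterior weight 1/3; P(next child type O) = 1/4.
Weighted sum = 1/12.

1/12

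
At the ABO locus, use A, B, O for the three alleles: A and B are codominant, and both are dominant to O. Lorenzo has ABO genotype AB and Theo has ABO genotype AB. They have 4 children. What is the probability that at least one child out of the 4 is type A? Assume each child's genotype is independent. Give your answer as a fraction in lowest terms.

175/256

ABO cross AB × AB → 1/4 A, 1/4 B, 1/2 AB.
So P(type A) = 1/4 per child.
P(none) = (3/4)^4 = 81/256; P(at least one) = 1 − 81/256 = 175/256.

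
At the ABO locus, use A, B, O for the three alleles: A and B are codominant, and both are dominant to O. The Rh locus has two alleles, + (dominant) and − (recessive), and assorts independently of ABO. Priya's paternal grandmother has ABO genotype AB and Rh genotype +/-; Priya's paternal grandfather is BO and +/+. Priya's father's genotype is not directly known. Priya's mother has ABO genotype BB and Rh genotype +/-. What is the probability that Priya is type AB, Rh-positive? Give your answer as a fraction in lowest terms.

Priya's father's ABO genotype from AB × BO: 1/4 AB, 1/4 AO, 1/4 BB, 1/4 BO.
Crossing each possibility with the mother BB and summing P(type AB): 1/4·1/2 + 1/4·1/2 + 1/4·0 + 1/4·0 = 1/4.
Similarly for Rh via the father's Rh distribution: P(Rh+) = 7/8.
Independent loci: 1/4 × 7/8 = 7/32.

7/32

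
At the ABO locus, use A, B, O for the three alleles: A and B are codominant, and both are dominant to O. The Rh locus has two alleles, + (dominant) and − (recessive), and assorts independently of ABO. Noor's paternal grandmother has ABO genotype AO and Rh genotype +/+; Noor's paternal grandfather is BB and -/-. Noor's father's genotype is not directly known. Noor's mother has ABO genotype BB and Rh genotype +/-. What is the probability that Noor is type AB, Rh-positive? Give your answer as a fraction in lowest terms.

3/16

Noor's father's ABO genotype from AO × BB: 1/2 AB, 1/2 BO.
Crossing each possibility with the mother BB and summing P(type AB): 1/2·1/2 + 1/2·0 = 1/4.
Similarly for Rh via the father's Rh distribution: P(Rh+) = 3/4.
Independent loci: 1/4 × 3/4 = 3/16.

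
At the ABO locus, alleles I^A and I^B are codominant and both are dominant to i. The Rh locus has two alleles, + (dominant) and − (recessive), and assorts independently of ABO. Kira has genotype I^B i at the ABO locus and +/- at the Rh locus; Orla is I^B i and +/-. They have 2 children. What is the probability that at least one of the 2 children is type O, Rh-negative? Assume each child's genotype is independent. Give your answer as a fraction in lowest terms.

31/256

ABO cross I^B i × I^B i → 1/4 O, 3/4 B.
Rh cross +/- × +/- → 3/4 Rh+, 1/4 Rh-; so P(type O, Rh-negative) = 1/4 × 1/4 = 1/16 per child.
P(none) = (15/16)^2 = 225/256; P(at least one) = 1 − 225/256 = 31/256.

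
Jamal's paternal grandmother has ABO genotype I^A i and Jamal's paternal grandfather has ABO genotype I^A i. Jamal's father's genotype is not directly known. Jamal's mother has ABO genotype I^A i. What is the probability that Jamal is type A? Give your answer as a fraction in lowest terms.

3/4

Jamal's father's ABO genotype from I^A i × I^A i: 1/4 I^A I^A, 1/2 I^A i, 1/4 i i.
Crossing each possibility with the mother I^A i and summing P(type A): 1/4·1 + 1/2·3/4 + 1/4·1/2 = 3/4.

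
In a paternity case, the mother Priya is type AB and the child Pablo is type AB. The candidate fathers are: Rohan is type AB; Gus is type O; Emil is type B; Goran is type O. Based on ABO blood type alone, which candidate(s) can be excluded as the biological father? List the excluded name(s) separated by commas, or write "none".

Gus, Goran

A candidate is excluded only if no genotype consistent with his phenotype could produce a type AB child with a type AB mother.
Gus (type O): no genotype consistent with that phenotype can produce a type-AB child with a type-AB mother.
Goran (type O): no genotype consistent with that phenotype can produce a type-AB child with a type-AB mother.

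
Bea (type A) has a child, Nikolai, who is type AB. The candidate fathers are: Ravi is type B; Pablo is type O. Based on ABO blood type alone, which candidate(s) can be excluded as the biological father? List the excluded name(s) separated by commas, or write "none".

A candidate is excluded only if no genotype consistent with his phenotype could produce a type AB child with a type A mother.
Pablo (type O): no genotype consistent with that phenotype can produce a type-AB child with a type-A mother.

Pablo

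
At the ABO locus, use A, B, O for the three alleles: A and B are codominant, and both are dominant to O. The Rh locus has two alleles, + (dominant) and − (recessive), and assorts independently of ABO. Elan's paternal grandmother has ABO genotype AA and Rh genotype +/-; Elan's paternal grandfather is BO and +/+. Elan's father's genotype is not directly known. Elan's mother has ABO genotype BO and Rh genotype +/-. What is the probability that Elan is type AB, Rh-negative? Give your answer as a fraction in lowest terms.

Elan's father's ABO genotype from AA × BO: 1/2 AB, 1/2 AO.
Crossing each possibility with the mother BO and summing P(type AB): 1/2·1/4 + 1/2·1/4 = 1/4.
Similarly for Rh via the father's Rh distribution: P(Rh-) = 1/8.
Independent loci: 1/4 × 1/8 = 1/32.

1/32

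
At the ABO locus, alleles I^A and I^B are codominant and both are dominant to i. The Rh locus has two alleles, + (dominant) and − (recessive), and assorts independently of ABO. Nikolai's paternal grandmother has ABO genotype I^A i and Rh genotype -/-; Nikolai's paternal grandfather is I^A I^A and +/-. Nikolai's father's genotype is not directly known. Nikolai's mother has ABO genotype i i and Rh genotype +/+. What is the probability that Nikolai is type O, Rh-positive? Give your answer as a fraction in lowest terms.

1/4

Nikolai's father's ABO genotype from I^A i × I^A I^A: 1/2 I^A I^A, 1/2 I^A i.
Crossing each possibility with the mother i i and summing P(type O): 1/2·0 + 1/2·1/2 = 1/4.
Similarly for Rh via the father's Rh distribution: P(Rh+) = 1.
Independent loci: 1/4 × 1 = 1/4.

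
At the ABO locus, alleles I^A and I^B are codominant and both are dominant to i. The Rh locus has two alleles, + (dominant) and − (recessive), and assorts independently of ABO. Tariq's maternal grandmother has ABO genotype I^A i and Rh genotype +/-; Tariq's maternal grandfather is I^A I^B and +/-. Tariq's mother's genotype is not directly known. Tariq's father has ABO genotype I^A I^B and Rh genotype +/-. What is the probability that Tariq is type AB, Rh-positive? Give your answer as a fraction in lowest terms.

9/32

Tariq's mother's ABO genotype from I^A i × I^A I^B: 1/4 I^A I^A, 1/4 I^A I^B, 1/4 I^A i, 1/4 I^B i.
Crossing each possibility with the father I^A I^B and summing P(type AB): 1/4·1/2 + 1/4·1/2 + 1/4·1/4 + 1/4·1/4 = 3/8.
Similarly for Rh via the mother's Rh distribution: P(Rh+) = 3/4.
Independent loci: 3/8 × 3/4 = 9/32.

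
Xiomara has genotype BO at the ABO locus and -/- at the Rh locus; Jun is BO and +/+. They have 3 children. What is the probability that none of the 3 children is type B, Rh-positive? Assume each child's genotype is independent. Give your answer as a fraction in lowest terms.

ABO cross BO × BO → 1/4 O, 3/4 B.
Rh cross -/- × +/+ → 1 Rh+; so P(type B, Rh-positive) = 3/4 × 1 = 3/4 per child.
P(not type B, Rh-positive) = 1/4 for one child; (1/4)^3 = 1/64.

1/64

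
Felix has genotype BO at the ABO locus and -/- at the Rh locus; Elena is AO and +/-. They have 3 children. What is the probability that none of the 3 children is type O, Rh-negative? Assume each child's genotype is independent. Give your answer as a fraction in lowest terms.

ABO cross BO × AO → 1/4 O, 1/4 A, 1/4 B, 1/4 AB.
Rh cross -/- × +/- → 1/2 Rh+, 1/2 Rh-; so P(type O, Rh-negative) = 1/4 × 1/2 = 1/8 per child.
P(not type O, Rh-negative) = 7/8 for one child; (7/8)^3 = 343/512.

343/512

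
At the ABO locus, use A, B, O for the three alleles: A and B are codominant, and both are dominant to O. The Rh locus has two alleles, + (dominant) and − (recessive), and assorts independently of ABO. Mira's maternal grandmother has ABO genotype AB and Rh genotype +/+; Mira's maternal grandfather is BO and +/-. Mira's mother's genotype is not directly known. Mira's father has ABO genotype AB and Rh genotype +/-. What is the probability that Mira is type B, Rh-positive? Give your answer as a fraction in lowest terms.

Mira's mother's ABO genotype from AB × BO: 1/4 AB, 1/4 AO, 1/4 BB, 1/4 BO.
Crossing each possibility with the father AB and summing P(type B): 1/4·1/4 + 1/4·1/4 + 1/4·1/2 + 1/4·1/2 = 3/8.
Similarly for Rh via the mother's Rh distribution: P(Rh+) = 7/8.
Independent loci: 3/8 × 7/8 = 21/64.

21/64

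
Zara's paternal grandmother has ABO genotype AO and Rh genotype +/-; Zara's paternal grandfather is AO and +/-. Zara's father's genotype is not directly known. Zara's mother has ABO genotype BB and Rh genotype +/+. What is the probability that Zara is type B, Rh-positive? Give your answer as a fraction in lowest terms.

1/2

Zara's father's ABO genotype from AO × AO: 1/4 AA, 1/2 AO, 1/4 OO.
Crossing each possibility with the mother BB and summing P(type B): 1/4·0 + 1/2·1/2 + 1/4·1 = 1/2.
Similarly for Rh via the father's Rh distribution: P(Rh+) = 1.
Independent loci: 1/2 × 1 = 1/2.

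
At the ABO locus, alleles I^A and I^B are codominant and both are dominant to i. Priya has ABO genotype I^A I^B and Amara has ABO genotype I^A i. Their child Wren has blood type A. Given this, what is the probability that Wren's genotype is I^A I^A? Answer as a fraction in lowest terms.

Cross I^A I^B × I^A i → 1/4 I^A I^A, 1/4 I^A I^B, 1/4 I^A i, 1/4 I^B i.
Type-A genotypes among offspring: I^A I^A (1/4), I^A i (1/4); total 1/2.
P(I^A I^A | type A) = (1/4) / (1/2) = 1/2.

1/2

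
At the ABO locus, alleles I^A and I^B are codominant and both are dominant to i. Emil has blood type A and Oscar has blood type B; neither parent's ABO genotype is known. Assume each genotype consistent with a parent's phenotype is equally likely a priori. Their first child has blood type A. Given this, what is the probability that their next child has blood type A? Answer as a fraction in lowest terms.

5/12

Possible genotypes: Emil ∈ {I^A I^A, I^A i}; Oscar ∈ {I^B I^B, I^B i}.
Weight each parental genotype pair by prior × P(type-A child):
  I^A I^A × I^B i: posterior weight 2/3; P(next child type A) = 1/2.
  I^A i × I^B i: posterior weight 1/3; P(next child type A) = 1/4.
Weighted sum = 5/12.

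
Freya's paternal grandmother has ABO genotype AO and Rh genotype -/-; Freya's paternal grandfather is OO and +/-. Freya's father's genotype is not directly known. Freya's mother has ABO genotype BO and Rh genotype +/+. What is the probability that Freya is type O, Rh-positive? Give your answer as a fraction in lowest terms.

Freya's father's ABO genotype from AO × OO: 1/2 AO, 1/2 OO.
Crossing each possibility with the mother BO and summing P(type O): 1/2·1/4 + 1/2·1/2 = 3/8.
Similarly for Rh via the father's Rh distribution: P(Rh+) = 1.
Independent loci: 3/8 × 1 = 3/8.

3/8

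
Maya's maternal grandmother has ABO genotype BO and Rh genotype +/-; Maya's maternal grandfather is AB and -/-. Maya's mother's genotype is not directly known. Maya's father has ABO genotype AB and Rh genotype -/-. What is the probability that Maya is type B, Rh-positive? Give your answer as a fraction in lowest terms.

3/32

Maya's mother's ABO genotype from BO × AB: 1/4 AB, 1/4 AO, 1/4 BB, 1/4 BO.
Crossing each possibility with the father AB and summing P(type B): 1/4·1/4 + 1/4·1/4 + 1/4·1/2 + 1/4·1/2 = 3/8.
Similarly for Rh via the mother's Rh distribution: P(Rh+) = 1/4.
Independent loci: 3/8 × 1/4 = 3/32.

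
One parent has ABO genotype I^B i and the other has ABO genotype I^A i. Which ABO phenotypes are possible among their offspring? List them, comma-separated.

O, A, B, AB

Gametes from I^B i × I^A i give offspring ABO genotypes I^A I^B, I^A i, I^B i, i i, i.e. phenotypes O, A, B, AB.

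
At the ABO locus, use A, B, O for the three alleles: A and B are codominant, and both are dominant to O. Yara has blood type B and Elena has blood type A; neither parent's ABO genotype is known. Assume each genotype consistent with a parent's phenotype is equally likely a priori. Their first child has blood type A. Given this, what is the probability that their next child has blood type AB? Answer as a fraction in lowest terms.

5/12

Possible genotypes: Yara ∈ {BB, BO}; Elena ∈ {AA, AO}.
Weight each parental genotype pair by prior × P(type-A child):
  BO × AA: posterior weight 2/3; P(next child type AB) = 1/2.
  BO × AO: posterior weight 1/3; P(next child type AB) = 1/4.
Weighted sum = 5/12.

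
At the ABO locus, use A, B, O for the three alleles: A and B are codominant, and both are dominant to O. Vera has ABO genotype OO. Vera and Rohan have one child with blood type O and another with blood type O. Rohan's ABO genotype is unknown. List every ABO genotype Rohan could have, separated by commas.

AO, BO, OO

For each candidate genotype of Rohan, check whether crossing it with OO can produce every observed child phenotype.
  AA → possible child types {A} ✗
  AB → possible child types {A, B} ✗
  AO → possible child types {O, A} ✓
  BB → possible child types {B} ✗
  BO → possible child types {O, B} ✓
  OO → possible child types {O} ✓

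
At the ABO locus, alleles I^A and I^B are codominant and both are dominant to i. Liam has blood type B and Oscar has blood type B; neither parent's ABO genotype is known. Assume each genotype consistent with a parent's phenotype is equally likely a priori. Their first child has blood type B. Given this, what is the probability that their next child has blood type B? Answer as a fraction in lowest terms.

19/20

Possible genotypes: Liam ∈ {I^B I^B, I^B i}; Oscar ∈ {I^B I^B, I^B i}.
Weight each parental genotype pair by prior × P(type-B child):
  I^B I^B × I^B I^B: posterior weight 4/15; P(next child type B) = 1.
  I^B I^B × I^B i: posterior weight 4/15; P(next child type B) = 1.
  I^B i × I^B I^B: posterior weight 4/15; P(next child type B) = 1.
  I^B i × I^B i: posterior weight 1/5; P(next child type B) = 3/4.
Weighted sum = 19/20.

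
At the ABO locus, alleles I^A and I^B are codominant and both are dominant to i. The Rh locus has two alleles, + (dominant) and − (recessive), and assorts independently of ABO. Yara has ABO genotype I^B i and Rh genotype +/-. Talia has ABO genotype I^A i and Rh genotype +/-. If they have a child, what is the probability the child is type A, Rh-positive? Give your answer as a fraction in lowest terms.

ABO cross I^B i × I^A i → offspring phenotypes: 1/4 O, 1/4 A, 1/4 B, 1/4 AB.
Rh cross +/- × +/- → 3/4 Rh+, 1/4 Rh-.
Independent loci: P(type A, Rh-positive) = 1/4 × 3/4 = 3/16.

3/16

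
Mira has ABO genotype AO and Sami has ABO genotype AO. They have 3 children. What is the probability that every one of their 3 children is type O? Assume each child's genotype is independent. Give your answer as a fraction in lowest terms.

1/64

ABO cross AO × AO → 1/4 O, 3/4 A.
So P(type O) = 1/4 per child.
All 3 independent: (1/4)^3 = 1/64.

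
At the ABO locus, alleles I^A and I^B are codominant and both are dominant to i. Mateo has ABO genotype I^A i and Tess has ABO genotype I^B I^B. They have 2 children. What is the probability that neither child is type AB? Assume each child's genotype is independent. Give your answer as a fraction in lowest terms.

ABO cross I^A i × I^B I^B → 1/2 B, 1/2 AB.
So P(type AB) = 1/2 per child.
P(not type AB) = 1/2 for one child; (1/2)^2 = 1/4.

1/4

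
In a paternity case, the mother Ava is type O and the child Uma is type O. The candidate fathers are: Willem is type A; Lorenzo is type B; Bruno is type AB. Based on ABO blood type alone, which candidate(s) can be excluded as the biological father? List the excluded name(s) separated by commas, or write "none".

A candidate is excluded only if no genotype consistent with his phenotype could produce a type O child with a type O mother.
Bruno (type AB): no genotype consistent with that phenotype can produce a type-O child with a type-O mother.

Bruno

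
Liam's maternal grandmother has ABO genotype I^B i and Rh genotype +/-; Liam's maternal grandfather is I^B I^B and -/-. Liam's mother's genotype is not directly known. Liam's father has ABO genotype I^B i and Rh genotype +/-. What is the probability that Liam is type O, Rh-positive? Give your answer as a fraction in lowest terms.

Liam's mother's ABO genotype from I^B i × I^B I^B: 1/2 I^B I^B, 1/2 I^B i.
Crossing each possibility with the father I^B i and summing P(type O): 1/2·0 + 1/2·1/4 = 1/8.
Similarly for Rh via the mother's Rh distribution: P(Rh+) = 5/8.
Independent loci: 1/8 × 5/8 = 5/64.

5/64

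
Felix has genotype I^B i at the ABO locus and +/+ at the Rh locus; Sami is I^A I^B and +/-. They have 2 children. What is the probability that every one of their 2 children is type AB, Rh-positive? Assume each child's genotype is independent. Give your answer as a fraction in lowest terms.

1/16

ABO cross I^B i × I^A I^B → 1/4 A, 1/2 B, 1/4 AB.
Rh cross +/+ × +/- → 1 Rh+; so P(type AB, Rh-positive) = 1/4 × 1 = 1/4 per child.
All 2 independent: (1/4)^2 = 1/16.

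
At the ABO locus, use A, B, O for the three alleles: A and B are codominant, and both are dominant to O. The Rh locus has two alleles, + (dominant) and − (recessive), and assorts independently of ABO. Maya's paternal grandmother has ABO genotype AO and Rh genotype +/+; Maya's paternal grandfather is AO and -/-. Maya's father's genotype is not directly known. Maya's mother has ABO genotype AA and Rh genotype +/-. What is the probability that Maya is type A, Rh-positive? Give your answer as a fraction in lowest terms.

Maya's father's ABO genotype from AO × AO: 1/4 AA, 1/2 AO, 1/4 OO.
Crossing each possibility with the mother AA and summing P(type A): 1/4·1 + 1/2·1 + 1/4·1 = 1.
Similarly for Rh via the father's Rh distribution: P(Rh+) = 3/4.
Independent loci: 1 × 3/4 = 3/4.

3/4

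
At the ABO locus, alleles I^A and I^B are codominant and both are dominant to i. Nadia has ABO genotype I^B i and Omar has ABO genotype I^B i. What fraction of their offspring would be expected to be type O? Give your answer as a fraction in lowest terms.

1/4

ABO cross I^B i × I^B i → offspring phenotypes: 1/4 O, 3/4 B.
So P(type O) = 1/4.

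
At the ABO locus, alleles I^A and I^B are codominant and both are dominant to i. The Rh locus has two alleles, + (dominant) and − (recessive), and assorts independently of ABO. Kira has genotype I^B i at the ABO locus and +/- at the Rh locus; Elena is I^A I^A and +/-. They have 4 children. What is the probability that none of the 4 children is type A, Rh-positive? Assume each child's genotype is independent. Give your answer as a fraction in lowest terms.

ABO cross I^B i × I^A I^A → 1/2 A, 1/2 AB.
Rh cross +/- × +/- → 3/4 Rh+, 1/4 Rh-; so P(type A, Rh-positive) = 1/2 × 3/4 = 3/8 per child.
P(not type A, Rh-positive) = 5/8 for one child; (5/8)^4 = 625/4096.

625/4096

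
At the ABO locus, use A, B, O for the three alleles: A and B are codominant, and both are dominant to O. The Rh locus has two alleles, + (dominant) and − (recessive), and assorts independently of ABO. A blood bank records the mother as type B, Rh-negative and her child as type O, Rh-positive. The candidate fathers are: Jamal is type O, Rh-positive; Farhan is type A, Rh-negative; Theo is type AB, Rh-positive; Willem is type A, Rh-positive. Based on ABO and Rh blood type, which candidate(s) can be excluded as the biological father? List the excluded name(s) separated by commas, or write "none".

A candidate is excluded only if no genotype consistent with his phenotype could produce a type O, Rh-positive child with a type B, Rh-negative mother.
Farhan (type A, Rh-): no genotype consistent with that phenotype can produce a type-O Rh+ child with a type-B mother.
Theo (type AB, Rh+): no genotype consistent with that phenotype can produce a type-O Rh+ child with a type-B mother.

Farhan, Theo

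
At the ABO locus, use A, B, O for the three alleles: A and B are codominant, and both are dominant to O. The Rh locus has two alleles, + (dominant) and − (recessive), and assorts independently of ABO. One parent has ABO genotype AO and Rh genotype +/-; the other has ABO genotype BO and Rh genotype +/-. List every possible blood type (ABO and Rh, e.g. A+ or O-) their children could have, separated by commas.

O+, O-, A+, A-, B+, B-, AB+, AB-

Gametes from AO × BO give offspring ABO genotypes AB, AO, BO, OO, i.e. phenotypes O, A, B, AB.
Rh cross +/- × +/- → phenotypes Rh+, Rh-.
Combining independently: O+, O-, A+, A-, B+, B-, AB+, AB-.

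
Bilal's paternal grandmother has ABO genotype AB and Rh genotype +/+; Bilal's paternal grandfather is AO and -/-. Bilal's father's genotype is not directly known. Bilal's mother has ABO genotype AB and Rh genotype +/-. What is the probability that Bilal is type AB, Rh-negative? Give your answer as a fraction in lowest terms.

Bilal's father's ABO genotype from AB × AO: 1/4 AA, 1/4 AB, 1/4 AO, 1/4 BO.
Crossing each possibility with the mother AB and summing P(type AB): 1/4·1/2 + 1/4·1/2 + 1/4·1/4 + 1/4·1/4 = 3/8.
Similarly for Rh via the father's Rh distribution: P(Rh-) = 1/4.
Independent loci: 3/8 × 1/4 = 3/32.

3/32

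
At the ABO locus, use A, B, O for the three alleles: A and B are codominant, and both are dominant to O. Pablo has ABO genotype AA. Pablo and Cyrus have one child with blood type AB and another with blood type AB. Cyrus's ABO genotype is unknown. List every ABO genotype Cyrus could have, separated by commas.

AB, BB, BO

For each candidate genotype of Cyrus, check whether crossing it with AA can produce every observed child phenotype.
  AA → possible child types {A} ✗
  AB → possible child types {A, AB} ✓
  AO → possible child types {A} ✗
  BB → possible child types {AB} ✓
  BO → possible child types {A, AB} ✓
  OO → possible child types {A} ✗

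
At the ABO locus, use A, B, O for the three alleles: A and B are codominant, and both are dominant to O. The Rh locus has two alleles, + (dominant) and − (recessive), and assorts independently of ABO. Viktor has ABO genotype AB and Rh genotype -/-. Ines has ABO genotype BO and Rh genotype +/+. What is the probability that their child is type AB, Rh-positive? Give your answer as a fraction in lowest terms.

ABO cross AB × BO → offspring phenotypes: 1/4 A, 1/2 B, 1/4 AB.
Rh cross -/- × +/+ → 1 Rh+.
Independent loci: P(type AB, Rh-positive) = 1/4 × 1 = 1/4.

1/4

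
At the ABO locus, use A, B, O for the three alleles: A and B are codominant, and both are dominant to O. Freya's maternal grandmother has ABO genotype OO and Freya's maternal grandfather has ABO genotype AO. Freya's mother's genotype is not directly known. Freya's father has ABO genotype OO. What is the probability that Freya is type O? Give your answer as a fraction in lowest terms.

Freya's mother's ABO genotype from OO × AO: 1/2 AO, 1/2 OO.
Crossing each possibility with the father OO and summing P(type O): 1/2·1/2 + 1/2·1 = 3/4.

3/4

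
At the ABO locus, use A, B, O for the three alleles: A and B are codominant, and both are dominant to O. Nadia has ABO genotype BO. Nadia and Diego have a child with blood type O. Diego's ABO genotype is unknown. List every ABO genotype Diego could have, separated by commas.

For each candidate genotype of Diego, check whether crossing it with BO can produce every observed child phenotype.
  AA → possible child types {A, AB} ✗
  AB → possible child types {A, B, AB} ✗
  AO → possible child types {O, A, B, AB} ✓
  BB → possible child types {B} ✗
  BO → possible child types {O, B} ✓
  OO → possible child types {O, B} ✓

AO, BO, OO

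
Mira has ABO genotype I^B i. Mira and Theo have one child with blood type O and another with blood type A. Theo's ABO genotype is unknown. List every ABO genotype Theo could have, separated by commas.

I^A i

For each candidate genotype of Theo, check whether crossing it with I^B i can produce every observed child phenotype.
  I^A I^A → possible child types {A, AB} ✗
  I^A I^B → possible child types {A, B, AB} ✗
  I^A i → possible child types {O, A, B, AB} ✓
  I^B I^B → possible child types {B} ✗
  I^B i → possible child types {O, B} ✗
  i i → possible child types {O, B} ✗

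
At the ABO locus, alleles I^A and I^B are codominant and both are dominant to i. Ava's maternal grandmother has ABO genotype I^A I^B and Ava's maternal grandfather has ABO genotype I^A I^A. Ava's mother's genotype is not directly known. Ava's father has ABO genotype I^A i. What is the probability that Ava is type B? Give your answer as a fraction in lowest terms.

1/8

Ava's mother's ABO genotype from I^A I^B × I^A I^A: 1/2 I^A I^A, 1/2 I^A I^B.
Crossing each possibility with the father I^A i and summing P(type B): 1/2·0 + 1/2·1/4 = 1/8.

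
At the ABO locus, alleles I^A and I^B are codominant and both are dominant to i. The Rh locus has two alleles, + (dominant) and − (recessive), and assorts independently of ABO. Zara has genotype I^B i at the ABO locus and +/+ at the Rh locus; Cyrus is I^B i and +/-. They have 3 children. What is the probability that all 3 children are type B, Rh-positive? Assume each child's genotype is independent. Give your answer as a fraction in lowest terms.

ABO cross I^B i × I^B i → 1/4 O, 3/4 B.
Rh cross +/+ × +/- → 1 Rh+; so P(type B, Rh-positive) = 3/4 × 1 = 3/4 per child.
All 3 independent: (3/4)^3 = 27/64.

27/64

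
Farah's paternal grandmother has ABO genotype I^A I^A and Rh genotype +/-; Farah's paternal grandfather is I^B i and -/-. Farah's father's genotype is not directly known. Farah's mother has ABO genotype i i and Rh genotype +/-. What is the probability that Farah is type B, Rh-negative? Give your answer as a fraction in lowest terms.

3/32

Farah's father's ABO genotype from I^A I^A × I^B i: 1/2 I^A I^B, 1/2 I^A i.
Crossing each possibility with the mother i i and summing P(type B): 1/2·1/2 + 1/2·0 = 1/4.
Similarly for Rh via the father's Rh distribution: P(Rh-) = 3/8.
Independent loci: 1/4 × 3/8 = 3/32.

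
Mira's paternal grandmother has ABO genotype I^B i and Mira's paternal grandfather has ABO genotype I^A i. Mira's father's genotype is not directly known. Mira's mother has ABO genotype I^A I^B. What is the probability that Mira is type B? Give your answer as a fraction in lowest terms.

Mira's father's ABO genotype from I^B i × I^A i: 1/4 I^A I^B, 1/4 I^A i, 1/4 I^B i, 1/4 i i.
Crossing each possibility with the mother I^A I^B and summing P(type B): 1/4·1/4 + 1/4·1/4 + 1/4·1/2 + 1/4·1/2 = 3/8.

3/8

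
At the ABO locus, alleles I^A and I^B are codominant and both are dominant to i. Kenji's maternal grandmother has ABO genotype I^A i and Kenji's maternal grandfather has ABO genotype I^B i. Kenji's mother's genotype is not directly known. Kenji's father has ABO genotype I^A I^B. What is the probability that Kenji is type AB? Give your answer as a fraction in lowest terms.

1/4

Kenji's mother's ABO genotype from I^A i × I^B i: 1/4 I^A I^B, 1/4 I^A i, 1/4 I^B i, 1/4 i i.
Crossing each possibility with the father I^A I^B and summing P(type AB): 1/4·1/2 + 1/4·1/4 + 1/4·1/4 + 1/4·0 = 1/4.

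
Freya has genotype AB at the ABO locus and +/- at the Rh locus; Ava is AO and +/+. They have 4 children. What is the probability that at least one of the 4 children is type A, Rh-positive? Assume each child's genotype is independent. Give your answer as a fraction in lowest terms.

15/16

ABO cross AB × AO → 1/2 A, 1/4 B, 1/4 AB.
Rh cross +/- × +/+ → 1 Rh+; so P(type A, Rh-positive) = 1/2 × 1 = 1/2 per child.
P(none) = (1/2)^4 = 1/16; P(at least one) = 1 − 1/16 = 15/16.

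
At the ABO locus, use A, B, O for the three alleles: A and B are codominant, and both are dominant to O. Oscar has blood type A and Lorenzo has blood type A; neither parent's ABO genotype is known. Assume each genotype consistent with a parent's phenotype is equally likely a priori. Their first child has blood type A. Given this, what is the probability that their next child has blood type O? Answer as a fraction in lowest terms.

Possible genotypes: Oscar ∈ {AA, AO}; Lorenzo ∈ {AA, AO}.
Weight each parental genotype pair by prior × P(type-A child):
  AA × AA: posterior weight 4/15; P(next child type O) = 0.
  AA × AO: posterior weight 4/15; P(next child type O) = 0.
  AO × AA: posterior weight 4/15; P(next child type O) = 0.
  AO × AO: posterior weight 1/5; P(next child type O) = 1/4.
Weighted sum = 1/20.

1/20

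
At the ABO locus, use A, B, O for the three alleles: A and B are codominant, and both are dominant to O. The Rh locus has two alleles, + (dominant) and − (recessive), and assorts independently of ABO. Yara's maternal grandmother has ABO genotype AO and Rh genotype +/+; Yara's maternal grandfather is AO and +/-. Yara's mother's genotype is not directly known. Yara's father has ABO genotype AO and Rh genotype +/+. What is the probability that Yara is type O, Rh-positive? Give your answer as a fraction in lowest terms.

1/4

Yara's mother's ABO genotype from AO × AO: 1/4 AA, 1/2 AO, 1/4 OO.
Crossing each possibility with the father AO and summing P(type O): 1/4·0 + 1/2·1/4 + 1/4·1/2 = 1/4.
Similarly for Rh via the mother's Rh distribution: P(Rh+) = 1.
Independent loci: 1/4 × 1 = 1/4.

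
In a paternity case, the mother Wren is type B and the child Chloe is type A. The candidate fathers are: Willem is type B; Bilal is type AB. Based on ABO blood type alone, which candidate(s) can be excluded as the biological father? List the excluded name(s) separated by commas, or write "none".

A candidate is excluded only if no genotype consistent with his phenotype could produce a type A child with a type B mother.
Willem (type B): no genotype consistent with that phenotype can produce a type-A child with a type-B mother.

Willem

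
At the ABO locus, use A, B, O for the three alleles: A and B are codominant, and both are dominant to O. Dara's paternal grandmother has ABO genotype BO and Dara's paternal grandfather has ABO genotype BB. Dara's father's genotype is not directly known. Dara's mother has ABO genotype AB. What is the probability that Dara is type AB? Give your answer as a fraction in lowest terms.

3/8

Dara's father's ABO genotype from BO × BB: 1/2 BB, 1/2 BO.
Crossing each possibility with the mother AB and summing P(type AB): 1/2·1/2 + 1/2·1/4 = 3/8.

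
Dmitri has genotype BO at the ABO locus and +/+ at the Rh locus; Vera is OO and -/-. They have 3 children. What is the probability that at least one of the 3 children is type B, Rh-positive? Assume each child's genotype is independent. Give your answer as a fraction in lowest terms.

7/8

ABO cross BO × OO → 1/2 O, 1/2 B.
Rh cross +/+ × -/- → 1 Rh+; so P(type B, Rh-positive) = 1/2 × 1 = 1/2 per child.
P(none) = (1/2)^3 = 1/8; P(at least one) = 1 − 1/8 = 7/8.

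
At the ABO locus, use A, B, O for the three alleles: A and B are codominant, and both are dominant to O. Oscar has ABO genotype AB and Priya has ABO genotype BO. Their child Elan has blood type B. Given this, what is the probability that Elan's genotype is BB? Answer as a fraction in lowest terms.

1/2

Cross AB × BO → 1/4 AB, 1/4 AO, 1/4 BB, 1/4 BO.
Type-B genotypes among offspring: BB (1/4), BO (1/4); total 1/2.
P(BB | type B) = (1/4) / (1/2) = 1/2.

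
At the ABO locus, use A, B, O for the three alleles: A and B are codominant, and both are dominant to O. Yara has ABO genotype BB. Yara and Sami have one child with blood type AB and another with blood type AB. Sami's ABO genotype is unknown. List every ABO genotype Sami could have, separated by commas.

For each candidate genotype of Sami, check whether crossing it with BB can produce every observed child phenotype.
  AA → possible child types {AB} ✓
  AB → possible child types {B, AB} ✓
  AO → possible child types {B, AB} ✓
  BB → possible child types {B} ✗
  BO → possible child types {B} ✗
  OO → possible child types {B} ✗

AA, AB, AO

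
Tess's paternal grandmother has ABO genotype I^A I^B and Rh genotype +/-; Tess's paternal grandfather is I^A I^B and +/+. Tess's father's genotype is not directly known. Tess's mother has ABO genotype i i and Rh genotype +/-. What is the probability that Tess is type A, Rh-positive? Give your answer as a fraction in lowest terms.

7/16

Tess's father's ABO genotype from I^A I^B × I^A I^B: 1/4 I^A I^A, 1/2 I^A I^B, 1/4 I^B I^B.
Crossing each possibility with the mother i i and summing P(type A): 1/4·1 + 1/2·1/2 + 1/4·0 = 1/2.
Similarly for Rh via the father's Rh distribution: P(Rh+) = 7/8.
Independent loci: 1/2 × 7/8 = 7/16.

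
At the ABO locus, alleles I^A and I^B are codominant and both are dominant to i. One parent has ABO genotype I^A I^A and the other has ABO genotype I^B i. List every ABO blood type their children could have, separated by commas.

A, AB

Gametes from I^A I^A × I^B i give offspring ABO genotypes I^A I^B, I^A i, i.e. phenotypes A, AB.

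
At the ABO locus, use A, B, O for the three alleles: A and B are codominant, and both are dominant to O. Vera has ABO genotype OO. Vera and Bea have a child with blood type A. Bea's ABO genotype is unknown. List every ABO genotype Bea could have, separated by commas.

For each candidate genotype of Bea, check whether crossing it with OO can produce every observed child phenotype.
  AA → possible child types {A} ✓
  AB → possible child types {A, B} ✓
  AO → possible child types {O, A} ✓
  BB → possible child types {B} ✗
  BO → possible child types {O, B} ✗
  OO → possible child types {O} ✗

AA, AB, AO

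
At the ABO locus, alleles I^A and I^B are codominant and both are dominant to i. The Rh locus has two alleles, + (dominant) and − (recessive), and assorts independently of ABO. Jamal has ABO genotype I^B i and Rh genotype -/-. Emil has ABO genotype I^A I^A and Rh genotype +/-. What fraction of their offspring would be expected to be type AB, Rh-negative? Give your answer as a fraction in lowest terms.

ABO cross I^B i × I^A I^A → offspring phenotypes: 1/2 A, 1/2 AB.
Rh cross -/- × +/- → 1/2 Rh+, 1/2 Rh-.
Independent loci: P(type AB, Rh-negative) = 1/2 × 1/2 = 1/4.

1/4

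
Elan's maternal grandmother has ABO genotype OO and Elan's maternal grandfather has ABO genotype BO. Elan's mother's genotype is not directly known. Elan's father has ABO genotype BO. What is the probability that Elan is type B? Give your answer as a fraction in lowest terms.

Elan's mother's ABO genotype from OO × BO: 1/2 BO, 1/2 OO.
Crossing each possibility with the father BO and summing P(type B): 1/2·3/4 + 1/2·1/2 = 5/8.

5/8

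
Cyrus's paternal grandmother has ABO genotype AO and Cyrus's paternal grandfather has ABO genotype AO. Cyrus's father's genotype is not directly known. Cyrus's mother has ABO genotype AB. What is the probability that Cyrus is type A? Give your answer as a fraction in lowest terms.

Cyrus's father's ABO genotype from AO × AO: 1/4 AA, 1/2 AO, 1/4 OO.
Crossing each possibility with the mother AB and summing P(type A): 1/4·1/2 + 1/2·1/2 + 1/4·1/2 = 1/2.

1/2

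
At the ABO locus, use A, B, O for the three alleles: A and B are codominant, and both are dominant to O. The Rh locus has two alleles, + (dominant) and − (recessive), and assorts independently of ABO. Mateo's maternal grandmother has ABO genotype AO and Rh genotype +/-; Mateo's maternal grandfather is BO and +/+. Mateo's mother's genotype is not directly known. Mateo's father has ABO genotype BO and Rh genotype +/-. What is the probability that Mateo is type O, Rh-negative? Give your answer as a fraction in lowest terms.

Mateo's mother's ABO genotype from AO × BO: 1/4 AB, 1/4 AO, 1/4 BO, 1/4 OO.
Crossing each possibility with the father BO and summing P(type O): 1/4·0 + 1/4·1/4 + 1/4·1/4 + 1/4·1/2 = 1/4.
Similarly for Rh via the mother's Rh distribution: P(Rh-) = 1/8.
Independent loci: 1/4 × 1/8 = 1/32.

1/32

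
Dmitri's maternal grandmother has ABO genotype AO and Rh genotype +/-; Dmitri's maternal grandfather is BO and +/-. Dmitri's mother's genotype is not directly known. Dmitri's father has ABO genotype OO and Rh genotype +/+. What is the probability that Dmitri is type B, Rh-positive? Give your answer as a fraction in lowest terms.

1/4

Dmitri's mother's ABO genotype from AO × BO: 1/4 AB, 1/4 AO, 1/4 BO, 1/4 OO.
Crossing each possibility with the father OO and summing P(type B): 1/4·1/2 + 1/4·0 + 1/4·1/2 + 1/4·0 = 1/4.
Similarly for Rh via the mother's Rh distribution: P(Rh+) = 1.
Independent loci: 1/4 × 1 = 1/4.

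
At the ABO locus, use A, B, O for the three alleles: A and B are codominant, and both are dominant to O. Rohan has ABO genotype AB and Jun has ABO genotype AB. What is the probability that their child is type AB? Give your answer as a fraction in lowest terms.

ABO cross AB × AB → offspring phenotypes: 1/4 A, 1/4 B, 1/2 AB.
So P(type AB) = 1/2.

1/2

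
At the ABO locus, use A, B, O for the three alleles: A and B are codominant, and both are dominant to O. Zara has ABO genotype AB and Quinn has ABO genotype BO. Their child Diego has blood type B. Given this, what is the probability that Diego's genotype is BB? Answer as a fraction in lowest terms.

Cross AB × BO → 1/4 AB, 1/4 AO, 1/4 BB, 1/4 BO.
Type-B genotypes among offspring: BB (1/4), BO (1/4); total 1/2.
P(BB | type B) = (1/4) / (1/2) = 1/2.

1/2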